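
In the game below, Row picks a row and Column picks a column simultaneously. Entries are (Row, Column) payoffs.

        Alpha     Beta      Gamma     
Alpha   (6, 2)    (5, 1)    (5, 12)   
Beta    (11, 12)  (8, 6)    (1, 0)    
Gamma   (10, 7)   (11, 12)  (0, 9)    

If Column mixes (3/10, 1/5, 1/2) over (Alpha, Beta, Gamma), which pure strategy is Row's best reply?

Beta

Compute Row's expected payoff from each pure strategy against the given mix.
Alpha: (3/10)·6 + (1/5)·5 + (1/2)·5 = 53/10
Beta: (3/10)·11 + (1/5)·8 + (1/2)·1 = 27/5
Gamma: (3/10)·10 + (1/5)·11 + (1/2)·0 = 26/5
Highest expected payoff is 27/5, from Beta.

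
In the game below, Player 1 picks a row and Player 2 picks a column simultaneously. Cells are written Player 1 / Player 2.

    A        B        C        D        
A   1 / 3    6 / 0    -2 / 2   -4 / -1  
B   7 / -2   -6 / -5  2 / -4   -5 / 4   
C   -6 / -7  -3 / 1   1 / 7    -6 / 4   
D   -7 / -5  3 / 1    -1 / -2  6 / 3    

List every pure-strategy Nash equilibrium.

(D, D)

A profile is a Nash equilibrium when each player is best-responding to the other.
Player 1's best responses — vs A: B (payoff 7); vs B: A (payoff 6); vs C: B (payoff 2); vs D: D (payoff 6).
Player 2's best responses — vs A: A (payoff 3); vs B: D (payoff 4); vs C: C (payoff 7); vs D: D (payoff 3).
The only mutual best response is (D, D); neither player gains by switching there.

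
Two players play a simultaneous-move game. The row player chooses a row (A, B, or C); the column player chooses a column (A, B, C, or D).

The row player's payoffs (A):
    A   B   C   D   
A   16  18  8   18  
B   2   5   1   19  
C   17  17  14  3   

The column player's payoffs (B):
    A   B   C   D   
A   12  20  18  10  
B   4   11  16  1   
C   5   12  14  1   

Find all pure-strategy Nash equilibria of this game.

A profile is a Nash equilibrium when each player is best-responding to the other.
The row player's best responses — vs A: C (payoff 17); vs B: A (payoff 18); vs C: C (payoff 14); vs D: B (payoff 19).
The column player's best responses — vs A: B (payoff 20); vs B: C (payoff 16); vs C: C (payoff 14).
Mutual best responses occur at (A, B) and (C, C); at each, neither player gains by switching.

(A, B) and (C, C)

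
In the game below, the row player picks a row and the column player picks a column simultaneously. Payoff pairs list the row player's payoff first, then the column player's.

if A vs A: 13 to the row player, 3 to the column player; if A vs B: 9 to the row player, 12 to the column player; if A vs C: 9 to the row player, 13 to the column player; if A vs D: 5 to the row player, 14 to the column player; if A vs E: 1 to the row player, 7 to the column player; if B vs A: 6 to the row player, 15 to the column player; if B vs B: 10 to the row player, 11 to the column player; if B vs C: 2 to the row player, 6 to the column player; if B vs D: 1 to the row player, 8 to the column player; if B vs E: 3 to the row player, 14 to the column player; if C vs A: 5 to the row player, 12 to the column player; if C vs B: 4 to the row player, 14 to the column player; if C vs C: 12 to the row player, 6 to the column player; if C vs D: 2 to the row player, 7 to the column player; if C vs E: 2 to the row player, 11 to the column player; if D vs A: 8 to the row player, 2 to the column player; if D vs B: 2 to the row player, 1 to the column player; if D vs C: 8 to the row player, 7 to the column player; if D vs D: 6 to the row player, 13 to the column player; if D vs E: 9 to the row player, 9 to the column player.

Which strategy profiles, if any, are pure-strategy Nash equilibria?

Find each player's best response to every opponent strategy; NE are the intersections.
The row player's best responses — vs A: A (payoff 13); vs B: B (payoff 10); vs C: C (payoff 12); vs D: D (payoff 6); vs E: D (payoff 9).
The column player's best responses — vs A: D (payoff 14); vs B: A (payoff 15); vs C: B (payoff 14); vs D: D (payoff 13).
The only mutual best response is (D, D); neither player gains by switching there.

(D, D)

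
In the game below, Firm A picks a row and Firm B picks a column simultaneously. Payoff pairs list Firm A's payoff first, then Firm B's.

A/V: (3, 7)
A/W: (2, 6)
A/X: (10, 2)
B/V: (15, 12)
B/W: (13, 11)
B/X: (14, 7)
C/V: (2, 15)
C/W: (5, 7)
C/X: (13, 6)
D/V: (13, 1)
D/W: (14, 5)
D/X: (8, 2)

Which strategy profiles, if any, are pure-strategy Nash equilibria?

Check mutual best responses: a cell is a NE iff neither player can gain by unilaterally deviating.
Firm A's best responses — vs V: B (payoff 15); vs W: D (payoff 14); vs X: B (payoff 14).
Firm B's best responses — vs A: V (payoff 7); vs B: V (payoff 12); vs C: V (payoff 15); vs D: W (payoff 5).
Mutual best responses occur at (B, V) and (D, W); at each, neither player gains by switching.

(B, V) and (D, W)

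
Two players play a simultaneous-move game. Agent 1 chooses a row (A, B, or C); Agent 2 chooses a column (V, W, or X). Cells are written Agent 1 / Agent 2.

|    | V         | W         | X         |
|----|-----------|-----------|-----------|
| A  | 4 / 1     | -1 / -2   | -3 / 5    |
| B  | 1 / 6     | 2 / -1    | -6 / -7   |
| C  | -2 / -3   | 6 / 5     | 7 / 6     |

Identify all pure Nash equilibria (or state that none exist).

(C, X)

Check mutual best responses: a cell is a NE iff neither player can gain by unilaterally deviating.
Agent 1's best responses — vs V: A (payoff 4); vs W: C (payoff 6); vs X: C (payoff 7).
Agent 2's best responses — vs A: X (payoff 5); vs B: V (payoff 6); vs C: X (payoff 6).
The only mutual best response is (C, X); neither player gains by switching there.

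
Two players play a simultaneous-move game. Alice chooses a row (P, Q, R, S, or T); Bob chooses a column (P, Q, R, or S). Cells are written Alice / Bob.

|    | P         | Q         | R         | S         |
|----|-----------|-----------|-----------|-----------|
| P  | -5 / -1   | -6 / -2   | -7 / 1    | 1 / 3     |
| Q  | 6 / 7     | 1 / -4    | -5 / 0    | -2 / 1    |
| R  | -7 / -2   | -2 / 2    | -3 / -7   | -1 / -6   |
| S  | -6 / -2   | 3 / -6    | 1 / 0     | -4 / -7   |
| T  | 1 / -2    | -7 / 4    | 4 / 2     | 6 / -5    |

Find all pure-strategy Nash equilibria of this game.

(Q, P)

A profile is a Nash equilibrium when each player is best-responding to the other.
Alice's best responses — vs P: Q (payoff 6); vs Q: S (payoff 3); vs R: T (payoff 4); vs S: T (payoff 6).
Bob's best responses — vs P: S (payoff 3); vs Q: P (payoff 7); vs R: Q (payoff 2); vs S: R (payoff 0); vs T: Q (payoff 4).
The only mutual best response is (Q, P); neither player gains by switching there.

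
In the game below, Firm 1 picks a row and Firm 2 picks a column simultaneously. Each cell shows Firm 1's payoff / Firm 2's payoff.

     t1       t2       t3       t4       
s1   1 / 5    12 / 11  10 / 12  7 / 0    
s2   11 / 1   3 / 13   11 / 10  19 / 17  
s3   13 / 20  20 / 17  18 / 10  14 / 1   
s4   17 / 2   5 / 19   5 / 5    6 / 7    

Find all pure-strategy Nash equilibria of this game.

(s2, t4)

A profile is a Nash equilibrium when each player is best-responding to the other.
Firm 1's best responses — vs t1: s4 (payoff 17); vs t2: s3 (payoff 20); vs t3: s3 (payoff 18); vs t4: s2 (payoff 19).
Firm 2's best responses — vs s1: t3 (payoff 12); vs s2: t4 (payoff 17); vs s3: t1 (payoff 20); vs s4: t2 (payoff 19).
The only mutual best response is (s2, t4); neither player gains by switching there.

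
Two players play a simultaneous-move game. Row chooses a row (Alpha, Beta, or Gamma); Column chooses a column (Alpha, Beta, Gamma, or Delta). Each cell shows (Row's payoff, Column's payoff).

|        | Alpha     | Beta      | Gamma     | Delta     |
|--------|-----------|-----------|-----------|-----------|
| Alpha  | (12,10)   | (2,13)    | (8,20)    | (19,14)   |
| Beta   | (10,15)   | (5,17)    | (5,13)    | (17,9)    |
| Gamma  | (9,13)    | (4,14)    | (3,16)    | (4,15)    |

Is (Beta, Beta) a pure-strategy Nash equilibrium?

Holding Column at Beta: Row gets 5 from Beta, versus 2 from Alpha, 4 from Gamma. No profitable deviation for Row.
Holding Row at Beta: Column gets 17 from Beta, versus 15 from Alpha, 13 from Gamma, 9 from Delta. No profitable deviation for Column either.

Yes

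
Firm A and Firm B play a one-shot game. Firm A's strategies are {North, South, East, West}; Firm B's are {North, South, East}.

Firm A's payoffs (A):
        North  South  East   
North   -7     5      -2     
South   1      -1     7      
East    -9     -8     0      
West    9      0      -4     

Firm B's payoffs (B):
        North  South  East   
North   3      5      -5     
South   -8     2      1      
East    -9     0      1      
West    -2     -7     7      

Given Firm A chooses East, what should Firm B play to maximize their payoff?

With Firm A fixed at East, Firm B's payoffs are: North → -9, South → 0, East → 1.
The maximum is 1, achieved by East.

East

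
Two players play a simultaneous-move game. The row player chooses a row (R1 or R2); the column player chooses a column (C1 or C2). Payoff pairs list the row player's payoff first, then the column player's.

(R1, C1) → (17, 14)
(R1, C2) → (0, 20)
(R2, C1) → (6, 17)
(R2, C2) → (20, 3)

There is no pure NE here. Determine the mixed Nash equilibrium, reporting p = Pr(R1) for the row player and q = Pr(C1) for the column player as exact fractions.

Each player's mixing probability is pinned down by making the *other* player indifferent.
The column player indifferent between C1 and C2: p·14 + (1−p)·17 = p·20 + (1−p)·3 ⟹ 17 + (-3)p = 3 + 17p ⟹ p = 7/10.
The row player indifferent between R1 and R2: q·17 + (1−q)·0 = q·6 + (1−q)·20 ⟹ 0 + 17q = 20 + (-14)q ⟹ q = 20/31.

p = 7/10, q = 20/31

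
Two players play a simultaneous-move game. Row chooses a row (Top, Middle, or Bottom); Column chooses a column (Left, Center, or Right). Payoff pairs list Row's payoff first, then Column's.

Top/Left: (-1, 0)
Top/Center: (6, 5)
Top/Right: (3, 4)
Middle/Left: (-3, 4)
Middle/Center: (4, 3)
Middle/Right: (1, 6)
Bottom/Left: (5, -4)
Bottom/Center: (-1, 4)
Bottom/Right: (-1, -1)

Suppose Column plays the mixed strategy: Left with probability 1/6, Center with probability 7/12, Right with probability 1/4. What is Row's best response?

Compute Row's expected payoff from each pure strategy against the given mix.
Top: (1/6)·(-1) + (7/12)·6 + (1/4)·3 = 49/12
Middle: (1/6)·(-3) + (7/12)·4 + (1/4)·1 = 25/12
Bottom: (1/6)·5 + (7/12)·(-1) + (1/4)·(-1) = 0
Highest expected payoff is 49/12, from Top.

Top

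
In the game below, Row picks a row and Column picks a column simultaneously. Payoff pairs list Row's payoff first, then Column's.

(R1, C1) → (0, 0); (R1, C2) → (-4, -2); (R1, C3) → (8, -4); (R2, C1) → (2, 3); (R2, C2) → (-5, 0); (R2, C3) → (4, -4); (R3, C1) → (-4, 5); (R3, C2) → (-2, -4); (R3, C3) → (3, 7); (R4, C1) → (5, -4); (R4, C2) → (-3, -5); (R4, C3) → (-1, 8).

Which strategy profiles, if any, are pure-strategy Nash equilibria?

Check mutual best responses: a cell is a NE iff neither player can gain by unilaterally deviating.
Row's best responses — vs C1: R4 (payoff 5); vs C2: R3 (payoff -2); vs C3: R1 (payoff 8).
Column's best responses — vs R1: C1 (payoff 0); vs R2: C1 (payoff 3); vs R3: C3 (payoff 7); vs R4: C3 (payoff 8).
No cell has both players best-responding. For instance, Row's best reply to C3 is R1, but against R1 Column prefers C1 over C3.

None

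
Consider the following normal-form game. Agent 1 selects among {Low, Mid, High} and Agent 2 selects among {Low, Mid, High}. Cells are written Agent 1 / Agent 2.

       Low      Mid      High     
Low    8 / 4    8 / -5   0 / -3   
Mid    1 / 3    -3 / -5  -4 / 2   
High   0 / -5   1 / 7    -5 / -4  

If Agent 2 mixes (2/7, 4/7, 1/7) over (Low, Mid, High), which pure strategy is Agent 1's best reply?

Compute Agent 1's expected payoff from each pure strategy against the given mix.
Low: (2/7)·8 + (4/7)·8 + (1/7)·0 = 48/7
Mid: (2/7)·1 + (4/7)·(-3) + (1/7)·(-4) = -2
High: (2/7)·0 + (4/7)·1 + (1/7)·(-5) = -1/7
Highest expected payoff is 48/7, from Low.

Low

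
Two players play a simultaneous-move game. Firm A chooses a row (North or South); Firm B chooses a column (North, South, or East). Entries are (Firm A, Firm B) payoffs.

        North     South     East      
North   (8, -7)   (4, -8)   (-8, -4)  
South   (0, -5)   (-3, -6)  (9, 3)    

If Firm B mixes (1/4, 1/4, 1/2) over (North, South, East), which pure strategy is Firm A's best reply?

South

Firm A's best reply maximizes expected payoff against the mix.
North: (1/4)·8 + (1/4)·4 + (1/2)·(-8) = -1
South: (1/4)·0 + (1/4)·(-3) + (1/2)·9 = 15/4
Highest expected payoff is 15/4, from South.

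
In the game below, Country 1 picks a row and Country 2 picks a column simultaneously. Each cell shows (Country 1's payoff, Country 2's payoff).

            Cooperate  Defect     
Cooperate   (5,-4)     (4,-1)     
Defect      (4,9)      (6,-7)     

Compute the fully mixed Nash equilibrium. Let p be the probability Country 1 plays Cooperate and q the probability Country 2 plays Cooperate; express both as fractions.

In a mixed NE each player is indifferent between their pure strategies, so the opponent's mix sets the indifference.
Country 2 indifferent between Cooperate and Defect: p·(-4) + (1−p)·9 = p·(-1) + (1−p)·(-7) ⟹ 9 + (-13)p = (-7) + 6p ⟹ p = 16/19.
Country 1 indifferent between Cooperate and Defect: q·5 + (1−q)·4 = q·4 + (1−q)·6 ⟹ 4 + 1q = 6 + (-2)q ⟹ q = 2/3.

p = 16/19, q = 2/3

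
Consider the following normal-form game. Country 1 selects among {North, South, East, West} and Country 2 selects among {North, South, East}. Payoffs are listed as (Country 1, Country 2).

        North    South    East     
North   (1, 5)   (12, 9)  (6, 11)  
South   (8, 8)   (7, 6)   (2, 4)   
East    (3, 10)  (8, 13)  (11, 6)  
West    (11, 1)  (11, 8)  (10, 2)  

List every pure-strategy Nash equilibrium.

None

Check mutual best responses: a cell is a NE iff neither player can gain by unilaterally deviating.
Country 1's best responses — vs North: West (payoff 11); vs South: North (payoff 12); vs East: East (payoff 11).
Country 2's best responses — vs North: East (payoff 11); vs South: North (payoff 8); vs East: South (payoff 13); vs West: South (payoff 8).
No cell has both players best-responding. For instance, Country 1's best reply to East is East, but against East Country 2 prefers South over East.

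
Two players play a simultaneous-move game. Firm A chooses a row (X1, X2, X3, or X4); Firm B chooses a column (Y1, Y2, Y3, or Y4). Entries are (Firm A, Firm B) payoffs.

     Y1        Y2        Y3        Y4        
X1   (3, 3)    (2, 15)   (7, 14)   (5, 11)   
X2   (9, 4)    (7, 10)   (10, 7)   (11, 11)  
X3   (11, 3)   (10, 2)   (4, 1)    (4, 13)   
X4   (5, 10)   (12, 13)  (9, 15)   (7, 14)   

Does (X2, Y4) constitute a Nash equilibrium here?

Holding Firm B at Y4: Firm A gets 11 from X2, versus 5 from X1, 4 from X3, 7 from X4. No profitable deviation for Firm A.
Holding Firm A at X2: Firm B gets 11 from Y4, versus 4 from Y1, 10 from Y2, 7 from Y3. No profitable deviation for Firm B either.

Yes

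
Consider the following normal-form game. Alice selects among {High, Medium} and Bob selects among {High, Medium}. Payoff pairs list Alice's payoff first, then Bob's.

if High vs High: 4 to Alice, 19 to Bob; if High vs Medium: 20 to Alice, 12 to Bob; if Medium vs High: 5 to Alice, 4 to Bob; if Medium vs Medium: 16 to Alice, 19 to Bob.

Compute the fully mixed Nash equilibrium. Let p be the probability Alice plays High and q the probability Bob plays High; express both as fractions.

In a mixed NE each player is indifferent between their pure strategies, so the opponent's mix sets the indifference.
Bob indifferent between High and Medium: p·19 + (1−p)·4 = p·12 + (1−p)·19 ⟹ 4 + 15p = 19 + (-7)p ⟹ p = 15/22.
Alice indifferent between High and Medium: q·4 + (1−q)·20 = q·5 + (1−q)·16 ⟹ 20 + (-16)q = 16 + (-11)q ⟹ q = 4/5.

p = 15/22, q = 4/5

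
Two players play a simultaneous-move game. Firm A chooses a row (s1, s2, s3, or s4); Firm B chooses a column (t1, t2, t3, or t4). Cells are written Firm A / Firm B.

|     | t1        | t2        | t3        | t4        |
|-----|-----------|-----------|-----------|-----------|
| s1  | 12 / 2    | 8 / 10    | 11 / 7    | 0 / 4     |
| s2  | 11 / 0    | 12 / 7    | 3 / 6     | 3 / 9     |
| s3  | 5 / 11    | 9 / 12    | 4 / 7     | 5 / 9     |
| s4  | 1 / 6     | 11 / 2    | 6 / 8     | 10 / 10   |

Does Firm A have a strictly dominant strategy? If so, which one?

Check whether one of Firm A's strategies beats all alternatives regardless of what the opponent does.
s1 is not dominant: against t2, s2 gives 12 > 8.
s2 is not dominant: against t1, s1 gives 12 > 11.
s3 is not dominant: against t1, s1 gives 12 > 5.
s4 is not dominant: against t1, s1 gives 12 > 1.
No single strategy is best against every opponent action.

No strictly dominant strategy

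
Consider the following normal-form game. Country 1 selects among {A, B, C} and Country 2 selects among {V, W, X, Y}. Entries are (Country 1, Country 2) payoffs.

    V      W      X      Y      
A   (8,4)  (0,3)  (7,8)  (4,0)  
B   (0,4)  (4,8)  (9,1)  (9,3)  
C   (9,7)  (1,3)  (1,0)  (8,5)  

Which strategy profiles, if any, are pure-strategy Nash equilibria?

Check mutual best responses: a cell is a NE iff neither player can gain by unilaterally deviating.
Country 1's best responses — vs V: C (payoff 9); vs W: B (payoff 4); vs X: B (payoff 9); vs Y: B (payoff 9).
Country 2's best responses — vs A: X (payoff 8); vs B: W (payoff 8); vs C: V (payoff 7).
Mutual best responses occur at (B, W) and (C, V); at each, neither player gains by switching.

(B, W) and (C, V)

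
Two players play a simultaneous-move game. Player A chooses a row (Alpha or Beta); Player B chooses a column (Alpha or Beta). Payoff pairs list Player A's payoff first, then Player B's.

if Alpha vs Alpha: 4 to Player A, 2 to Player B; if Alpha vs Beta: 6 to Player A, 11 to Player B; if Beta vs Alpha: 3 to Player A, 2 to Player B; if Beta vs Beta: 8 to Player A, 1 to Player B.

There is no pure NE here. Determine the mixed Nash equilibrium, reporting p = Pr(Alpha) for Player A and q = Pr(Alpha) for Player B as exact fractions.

In a mixed NE each player is indifferent between their pure strategies, so the opponent's mix sets the indifference.
Player B indifferent between Alpha and Beta: p·2 + (1−p)·2 = p·11 + (1−p)·1 ⟹ 2 + 0p = 1 + 10p ⟹ p = 1/10.
Player A indifferent between Alpha and Beta: q·4 + (1−q)·6 = q·3 + (1−q)·8 ⟹ 6 + (-2)q = 8 + (-5)q ⟹ q = 2/3.

p = 1/10, q = 2/3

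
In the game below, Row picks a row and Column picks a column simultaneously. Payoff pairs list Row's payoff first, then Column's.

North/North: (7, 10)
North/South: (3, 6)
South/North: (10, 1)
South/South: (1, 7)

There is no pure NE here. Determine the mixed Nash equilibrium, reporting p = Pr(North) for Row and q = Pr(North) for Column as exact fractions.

Each player's mixing probability is pinned down by making the *other* player indifferent.
Column indifferent between North and South: p·10 + (1−p)·1 = p·6 + (1−p)·7 ⟹ 1 + 9p = 7 + (-1)p ⟹ p = 3/5.
Row indifferent between North and South: q·7 + (1−q)·3 = q·10 + (1−q)·1 ⟹ 3 + 4q = 1 + 9q ⟹ q = 2/5.

p = 3/5, q = 2/5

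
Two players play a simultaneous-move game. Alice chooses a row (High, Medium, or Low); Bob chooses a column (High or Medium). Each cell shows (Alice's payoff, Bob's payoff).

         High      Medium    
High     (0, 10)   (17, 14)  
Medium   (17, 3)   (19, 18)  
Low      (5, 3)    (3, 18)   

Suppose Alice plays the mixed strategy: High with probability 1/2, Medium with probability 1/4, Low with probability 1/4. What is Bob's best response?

Bob's best reply maximizes expected payoff against the mix.
High: (1/2)·10 + (1/4)·3 + (1/4)·3 = 13/2
Medium: (1/2)·14 + (1/4)·18 + (1/4)·18 = 16
Highest expected payoff is 16, from Medium.

Medium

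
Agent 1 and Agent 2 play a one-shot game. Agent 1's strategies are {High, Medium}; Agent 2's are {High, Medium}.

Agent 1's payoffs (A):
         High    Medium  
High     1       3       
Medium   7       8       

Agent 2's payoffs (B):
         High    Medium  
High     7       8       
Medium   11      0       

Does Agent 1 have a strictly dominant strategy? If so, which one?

Check whether one of Agent 1's strategies beats all alternatives regardless of what the opponent does.
Medium strictly dominates: vs High: 7 > 1; vs Medium: 8 > 3.

Medium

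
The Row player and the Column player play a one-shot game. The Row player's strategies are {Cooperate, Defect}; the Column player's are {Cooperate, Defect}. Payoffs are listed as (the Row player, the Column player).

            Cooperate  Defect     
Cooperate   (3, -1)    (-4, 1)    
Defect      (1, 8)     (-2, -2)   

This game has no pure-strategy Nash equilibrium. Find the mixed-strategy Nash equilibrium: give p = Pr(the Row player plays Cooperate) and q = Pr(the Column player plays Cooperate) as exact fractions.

p = 5/6, q = 1/2

Each player's mixing probability is pinned down by making the *other* player indifferent.
The Column player indifferent between Cooperate and Defect: p·(-1) + (1−p)·8 = p·1 + (1−p)·(-2) ⟹ 8 + (-9)p = (-2) + 3p ⟹ p = 5/6.
The Row player indifferent between Cooperate and Defect: q·3 + (1−q)·(-4) = q·1 + (1−q)·(-2) ⟹ (-4) + 7q = (-2) + 3q ⟹ q = 1/2.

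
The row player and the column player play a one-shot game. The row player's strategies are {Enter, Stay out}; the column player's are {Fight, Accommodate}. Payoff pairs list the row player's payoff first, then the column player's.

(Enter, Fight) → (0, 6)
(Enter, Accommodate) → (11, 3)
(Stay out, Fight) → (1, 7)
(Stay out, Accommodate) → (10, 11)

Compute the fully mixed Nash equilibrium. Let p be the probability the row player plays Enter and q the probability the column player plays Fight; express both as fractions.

In a mixed NE each player is indifferent between their pure strategies, so the opponent's mix sets the indifference.
The column player indifferent between Fight and Accommodate: p·6 + (1−p)·7 = p·3 + (1−p)·11 ⟹ 7 + (-1)p = 11 + (-8)p ⟹ p = 4/7.
The row player indifferent between Enter and Stay out: q·0 + (1−q)·11 = q·1 + (1−q)·10 ⟹ 11 + (-11)q = 10 + (-9)q ⟹ q = 1/2.

p = 4/7, q = 1/2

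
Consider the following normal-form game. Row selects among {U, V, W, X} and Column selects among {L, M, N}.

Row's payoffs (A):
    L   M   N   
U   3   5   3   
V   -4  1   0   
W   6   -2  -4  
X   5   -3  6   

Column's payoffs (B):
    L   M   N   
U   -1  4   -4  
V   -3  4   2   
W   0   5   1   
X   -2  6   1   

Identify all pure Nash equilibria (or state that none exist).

(U, M)

Find each player's best response to every opponent strategy; NE are the intersections.
Row's best responses — vs L: W (payoff 6); vs M: U (payoff 5); vs N: X (payoff 6).
Column's best responses — vs U: M (payoff 4); vs V: M (payoff 4); vs W: M (payoff 5); vs X: M (payoff 6).
The only mutual best response is (U, M); neither player gains by switching there.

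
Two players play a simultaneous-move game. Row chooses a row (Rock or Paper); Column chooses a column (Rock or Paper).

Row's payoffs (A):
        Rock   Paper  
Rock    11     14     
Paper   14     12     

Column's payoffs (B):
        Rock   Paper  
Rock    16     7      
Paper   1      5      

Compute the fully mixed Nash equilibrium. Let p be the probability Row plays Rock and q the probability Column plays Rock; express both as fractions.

p = 4/13, q = 2/5

In a mixed NE each player is indifferent between their pure strategies, so the opponent's mix sets the indifference.
Column indifferent between Rock and Paper: p·16 + (1−p)·1 = p·7 + (1−p)·5 ⟹ 1 + 15p = 5 + 2p ⟹ p = 4/13.
Row indifferent between Rock and Paper: q·11 + (1−q)·14 = q·14 + (1−q)·12 ⟹ 14 + (-3)q = 12 + 2q ⟹ q = 2/5.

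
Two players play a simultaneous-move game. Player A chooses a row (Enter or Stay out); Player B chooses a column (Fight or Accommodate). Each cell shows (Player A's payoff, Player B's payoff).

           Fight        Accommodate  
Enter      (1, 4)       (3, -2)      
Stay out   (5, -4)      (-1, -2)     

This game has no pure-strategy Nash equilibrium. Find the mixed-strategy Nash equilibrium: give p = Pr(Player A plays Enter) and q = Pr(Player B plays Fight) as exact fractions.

p = 1/4, q = 1/2

In a mixed NE each player is indifferent between their pure strategies, so the opponent's mix sets the indifference.
Player B indifferent between Fight and Accommodate: p·4 + (1−p)·(-4) = p·(-2) + (1−p)·(-2) ⟹ (-4) + 8p = (-2) + 0p ⟹ p = 1/4.
Player A indifferent between Enter and Stay out: q·1 + (1−q)·3 = q·5 + (1−q)·(-1) ⟹ 3 + (-2)q = (-1) + 6q ⟹ q = 1/2.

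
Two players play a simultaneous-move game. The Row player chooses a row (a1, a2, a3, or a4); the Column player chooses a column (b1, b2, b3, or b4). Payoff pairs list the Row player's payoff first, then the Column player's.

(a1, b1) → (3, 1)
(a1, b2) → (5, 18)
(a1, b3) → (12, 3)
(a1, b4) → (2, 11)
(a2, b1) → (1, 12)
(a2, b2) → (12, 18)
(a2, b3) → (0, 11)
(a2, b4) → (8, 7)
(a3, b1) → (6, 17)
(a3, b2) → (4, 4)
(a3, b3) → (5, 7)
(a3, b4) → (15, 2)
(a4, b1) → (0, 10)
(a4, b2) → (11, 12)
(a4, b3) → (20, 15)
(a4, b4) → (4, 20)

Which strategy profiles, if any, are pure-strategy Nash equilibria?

Check mutual best responses: a cell is a NE iff neither player can gain by unilaterally deviating.
The Row player's best responses — vs b1: a3 (payoff 6); vs b2: a2 (payoff 12); vs b3: a4 (payoff 20); vs b4: a3 (payoff 15).
The Column player's best responses — vs a1: b2 (payoff 18); vs a2: b2 (payoff 18); vs a3: b1 (payoff 17); vs a4: b4 (payoff 20).
Mutual best responses occur at (a2, b2) and (a3, b1); at each, neither player gains by switching.

(a2, b2) and (a3, b1)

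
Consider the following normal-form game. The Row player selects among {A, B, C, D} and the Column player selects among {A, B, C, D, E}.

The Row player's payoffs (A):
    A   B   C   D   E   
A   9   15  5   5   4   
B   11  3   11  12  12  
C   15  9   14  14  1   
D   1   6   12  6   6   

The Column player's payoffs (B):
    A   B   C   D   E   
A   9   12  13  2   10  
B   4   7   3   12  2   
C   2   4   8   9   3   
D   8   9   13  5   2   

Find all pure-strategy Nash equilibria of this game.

(C, D)

A profile is a Nash equilibrium when each player is best-responding to the other.
The Row player's best responses — vs A: C (payoff 15); vs B: A (payoff 15); vs C: C (payoff 14); vs D: C (payoff 14); vs E: B (payoff 12).
The Column player's best responses — vs A: C (payoff 13); vs B: D (payoff 12); vs C: D (payoff 9); vs D: C (payoff 13).
The only mutual best response is (C, D); neither player gains by switching there.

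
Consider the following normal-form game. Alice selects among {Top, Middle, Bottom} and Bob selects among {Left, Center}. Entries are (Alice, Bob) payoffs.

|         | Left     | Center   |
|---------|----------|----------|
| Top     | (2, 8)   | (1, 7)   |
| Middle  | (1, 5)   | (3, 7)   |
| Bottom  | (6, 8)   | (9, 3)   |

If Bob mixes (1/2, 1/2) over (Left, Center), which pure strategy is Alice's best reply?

Bottom

Compute Alice's expected payoff from each pure strategy against the given mix.
Top: (1/2)·2 + (1/2)·1 = 3/2
Middle: (1/2)·1 + (1/2)·3 = 2
Bottom: (1/2)·6 + (1/2)·9 = 15/2
Highest expected payoff is 15/2, from Bottom.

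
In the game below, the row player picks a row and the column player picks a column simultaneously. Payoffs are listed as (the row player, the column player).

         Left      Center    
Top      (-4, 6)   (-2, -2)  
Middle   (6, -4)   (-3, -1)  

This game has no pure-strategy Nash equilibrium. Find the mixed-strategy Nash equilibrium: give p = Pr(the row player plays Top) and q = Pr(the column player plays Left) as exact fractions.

p = 3/11, q = 1/11

In a mixed NE each player is indifferent between their pure strategies, so the opponent's mix sets the indifference.
The column player indifferent between Left and Center: p·6 + (1−p)·(-4) = p·(-2) + (1−p)·(-1) ⟹ (-4) + 10p = (-1) + (-1)p ⟹ p = 3/11.
The row player indifferent between Top and Middle: q·(-4) + (1−q)·(-2) = q·6 + (1−q)·(-3) ⟹ (-2) + (-2)q = (-3) + 9q ⟹ q = 1/11.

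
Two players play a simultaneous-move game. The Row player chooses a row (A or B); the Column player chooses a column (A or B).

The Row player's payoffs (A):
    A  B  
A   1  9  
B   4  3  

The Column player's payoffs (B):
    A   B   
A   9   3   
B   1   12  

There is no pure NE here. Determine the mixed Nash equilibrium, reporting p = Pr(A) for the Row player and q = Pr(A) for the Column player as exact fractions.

In a mixed NE each player is indifferent between their pure strategies, so the opponent's mix sets the indifference.
The Column player indifferent between A and B: p·9 + (1−p)·1 = p·3 + (1−p)·12 ⟹ 1 + 8p = 12 + (-9)p ⟹ p = 11/17.
The Row player indifferent between A and B: q·1 + (1−q)·9 = q·4 + (1−q)·3 ⟹ 9 + (-8)q = 3 + 1q ⟹ q = 2/3.

p = 11/17, q = 2/3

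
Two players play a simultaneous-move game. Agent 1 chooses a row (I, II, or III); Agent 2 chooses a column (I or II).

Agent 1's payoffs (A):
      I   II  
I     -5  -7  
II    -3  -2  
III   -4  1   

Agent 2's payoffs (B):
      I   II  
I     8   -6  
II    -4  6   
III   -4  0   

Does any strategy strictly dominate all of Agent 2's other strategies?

None

Check whether one of Agent 2's strategies beats all alternatives regardless of what the opponent does.
I is not dominant: against II, II gives 6 > -4.
II is not dominant: against I, I gives 8 > -6.
No single strategy is best against every opponent action.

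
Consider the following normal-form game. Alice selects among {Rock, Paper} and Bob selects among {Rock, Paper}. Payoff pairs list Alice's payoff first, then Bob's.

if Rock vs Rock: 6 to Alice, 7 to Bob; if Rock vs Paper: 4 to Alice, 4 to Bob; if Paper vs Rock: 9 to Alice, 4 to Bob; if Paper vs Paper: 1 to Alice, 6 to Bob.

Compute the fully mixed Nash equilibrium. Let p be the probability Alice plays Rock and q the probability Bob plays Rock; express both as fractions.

p = 2/5, q = 1/2

In a mixed NE each player is indifferent between their pure strategies, so the opponent's mix sets the indifference.
Bob indifferent between Rock and Paper: p·7 + (1−p)·4 = p·4 + (1−p)·6 ⟹ 4 + 3p = 6 + (-2)p ⟹ p = 2/5.
Alice indifferent between Rock and Paper: q·6 + (1−q)·4 = q·9 + (1−q)·1 ⟹ 4 + 2q = 1 + 8q ⟹ q = 1/2.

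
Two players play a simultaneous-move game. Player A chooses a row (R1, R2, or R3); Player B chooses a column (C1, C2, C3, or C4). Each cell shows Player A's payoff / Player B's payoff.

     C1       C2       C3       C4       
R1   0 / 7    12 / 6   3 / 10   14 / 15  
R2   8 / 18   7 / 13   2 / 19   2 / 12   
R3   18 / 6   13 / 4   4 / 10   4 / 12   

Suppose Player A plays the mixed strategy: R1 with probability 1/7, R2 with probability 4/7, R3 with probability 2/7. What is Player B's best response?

Player B's best reply maximizes expected payoff against the mix.
C1: (1/7)·7 + (4/7)·18 + (2/7)·6 = 13
C2: (1/7)·6 + (4/7)·13 + (2/7)·4 = 66/7
C3: (1/7)·10 + (4/7)·19 + (2/7)·10 = 106/7
C4: (1/7)·15 + (4/7)·12 + (2/7)·12 = 87/7
Highest expected payoff is 106/7, from C3.

C3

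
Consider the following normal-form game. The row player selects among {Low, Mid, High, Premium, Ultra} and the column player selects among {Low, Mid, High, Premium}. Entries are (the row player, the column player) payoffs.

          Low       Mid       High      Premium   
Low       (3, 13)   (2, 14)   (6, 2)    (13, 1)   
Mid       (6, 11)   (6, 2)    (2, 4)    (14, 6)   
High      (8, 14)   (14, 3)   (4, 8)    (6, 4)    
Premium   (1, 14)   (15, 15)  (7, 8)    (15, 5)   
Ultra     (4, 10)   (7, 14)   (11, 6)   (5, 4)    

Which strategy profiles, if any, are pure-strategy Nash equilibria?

A profile is a Nash equilibrium when each player is best-responding to the other.
The row player's best responses — vs Low: High (payoff 8); vs Mid: Premium (payoff 15); vs High: Ultra (payoff 11); vs Premium: Premium (payoff 15).
The column player's best responses — vs Low: Mid (payoff 14); vs Mid: Low (payoff 11); vs High: Low (payoff 14); vs Premium: Mid (payoff 15); vs Ultra: Mid (payoff 14).
Mutual best responses occur at (High, Low) and (Premium, Mid); at each, neither player gains by switching.

(High, Low) and (Premium, Mid)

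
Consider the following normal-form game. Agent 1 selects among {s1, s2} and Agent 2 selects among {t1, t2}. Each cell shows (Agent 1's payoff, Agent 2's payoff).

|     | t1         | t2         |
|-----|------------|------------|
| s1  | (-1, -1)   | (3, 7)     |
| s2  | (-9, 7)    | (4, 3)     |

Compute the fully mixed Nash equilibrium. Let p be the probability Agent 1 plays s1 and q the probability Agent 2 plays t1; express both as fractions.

p = 1/3, q = 1/9

In a mixed NE each player is indifferent between their pure strategies, so the opponent's mix sets the indifference.
Agent 2 indifferent between t1 and t2: p·(-1) + (1−p)·7 = p·7 + (1−p)·3 ⟹ 7 + (-8)p = 3 + 4p ⟹ p = 1/3.
Agent 1 indifferent between s1 and s2: q·(-1) + (1−q)·3 = q·(-9) + (1−q)·4 ⟹ 3 + (-4)q = 4 + (-13)q ⟹ q = 1/9.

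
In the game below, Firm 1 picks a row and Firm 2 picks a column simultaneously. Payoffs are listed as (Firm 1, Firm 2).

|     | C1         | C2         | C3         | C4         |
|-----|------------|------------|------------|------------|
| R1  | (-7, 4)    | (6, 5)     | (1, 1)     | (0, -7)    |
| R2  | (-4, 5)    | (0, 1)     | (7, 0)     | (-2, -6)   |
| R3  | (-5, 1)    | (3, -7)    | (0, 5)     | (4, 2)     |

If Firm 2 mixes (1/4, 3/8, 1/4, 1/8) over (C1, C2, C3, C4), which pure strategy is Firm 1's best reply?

R1

Firm 1's best reply maximizes expected payoff against the mix.
R1: (1/4)·(-7) + (3/8)·6 + (1/4)·1 + (1/8)·0 = 3/4
R2: (1/4)·(-4) + (3/8)·0 + (1/4)·7 + (1/8)·(-2) = 1/2
R3: (1/4)·(-5) + (3/8)·3 + (1/4)·0 + (1/8)·4 = 3/8
Highest expected payoff is 3/4, from R1.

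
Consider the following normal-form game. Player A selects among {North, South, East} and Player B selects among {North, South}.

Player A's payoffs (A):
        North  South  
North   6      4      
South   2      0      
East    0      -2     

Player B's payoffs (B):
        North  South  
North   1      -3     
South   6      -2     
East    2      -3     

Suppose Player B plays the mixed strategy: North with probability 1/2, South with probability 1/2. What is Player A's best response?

North

Player A's best reply maximizes expected payoff against the mix.
North: (1/2)·6 + (1/2)·4 = 5
South: (1/2)·2 + (1/2)·0 = 1
East: (1/2)·0 + (1/2)·(-2) = -1
Highest expected payoff is 5, from North.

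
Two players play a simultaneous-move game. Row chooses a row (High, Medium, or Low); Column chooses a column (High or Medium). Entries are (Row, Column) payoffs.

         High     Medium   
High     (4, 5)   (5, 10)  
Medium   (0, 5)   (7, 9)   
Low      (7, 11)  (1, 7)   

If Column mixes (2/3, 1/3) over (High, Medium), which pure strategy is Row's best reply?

Row's best reply maximizes expected payoff against the mix.
High: (2/3)·4 + (1/3)·5 = 13/3
Medium: (2/3)·0 + (1/3)·7 = 7/3
Low: (2/3)·7 + (1/3)·1 = 5
Highest expected payoff is 5, from Low.

Low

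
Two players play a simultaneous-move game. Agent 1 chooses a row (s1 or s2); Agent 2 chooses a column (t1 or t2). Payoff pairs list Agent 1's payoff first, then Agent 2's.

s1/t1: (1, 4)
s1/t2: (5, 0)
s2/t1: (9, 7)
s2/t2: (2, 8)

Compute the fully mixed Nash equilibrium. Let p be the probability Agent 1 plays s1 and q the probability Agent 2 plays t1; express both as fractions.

Each player's mixing probability is pinned down by making the *other* player indifferent.
Agent 2 indifferent between t1 and t2: p·4 + (1−p)·7 = p·0 + (1−p)·8 ⟹ 7 + (-3)p = 8 + (-8)p ⟹ p = 1/5.
Agent 1 indifferent between s1 and s2: q·1 + (1−q)·5 = q·9 + (1−q)·2 ⟹ 5 + (-4)q = 2 + 7q ⟹ q = 3/11.

p = 1/5, q = 3/11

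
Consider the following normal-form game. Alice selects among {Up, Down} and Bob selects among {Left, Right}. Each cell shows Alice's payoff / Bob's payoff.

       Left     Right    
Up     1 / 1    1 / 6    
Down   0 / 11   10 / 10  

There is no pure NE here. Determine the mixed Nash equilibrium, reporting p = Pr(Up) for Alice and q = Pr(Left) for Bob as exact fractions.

Each player's mixing probability is pinned down by making the *other* player indifferent.
Bob indifferent between Left and Right: p·1 + (1−p)·11 = p·6 + (1−p)·10 ⟹ 11 + (-10)p = 10 + (-4)p ⟹ p = 1/6.
Alice indifferent between Up and Down: q·1 + (1−q)·1 = q·0 + (1−q)·10 ⟹ 1 + 0q = 10 + (-10)q ⟹ q = 9/10.

p = 1/6, q = 9/10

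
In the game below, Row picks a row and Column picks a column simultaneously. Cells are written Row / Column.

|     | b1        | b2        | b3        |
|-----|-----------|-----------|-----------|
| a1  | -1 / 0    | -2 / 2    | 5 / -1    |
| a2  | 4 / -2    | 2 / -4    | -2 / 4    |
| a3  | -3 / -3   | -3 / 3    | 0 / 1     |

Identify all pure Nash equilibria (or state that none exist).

A profile is a Nash equilibrium when each player is best-responding to the other.
Row's best responses — vs b1: a2 (payoff 4); vs b2: a2 (payoff 2); vs b3: a1 (payoff 5).
Column's best responses — vs a1: b2 (payoff 2); vs a2: b3 (payoff 4); vs a3: b2 (payoff 3).
No cell has both players best-responding. For instance, Row's best reply to b3 is a1, but against a1 Column prefers b2 over b3.

No pure-strategy Nash equilibrium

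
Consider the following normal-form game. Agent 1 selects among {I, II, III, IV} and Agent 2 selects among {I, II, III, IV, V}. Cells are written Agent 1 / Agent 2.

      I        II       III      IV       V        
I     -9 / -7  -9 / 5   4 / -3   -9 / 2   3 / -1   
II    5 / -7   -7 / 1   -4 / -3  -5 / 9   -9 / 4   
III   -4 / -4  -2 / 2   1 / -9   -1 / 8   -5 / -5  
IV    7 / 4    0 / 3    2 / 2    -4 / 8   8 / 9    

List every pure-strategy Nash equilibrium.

Check mutual best responses: a cell is a NE iff neither player can gain by unilaterally deviating.
Agent 1's best responses — vs I: IV (payoff 7); vs II: IV (payoff 0); vs III: I (payoff 4); vs IV: III (payoff -1); vs V: IV (payoff 8).
Agent 2's best responses — vs I: II (payoff 5); vs II: IV (payoff 9); vs III: IV (payoff 8); vs IV: V (payoff 9).
Mutual best responses occur at (III, IV) and (IV, V); at each, neither player gains by switching.

(III, IV) and (IV, V)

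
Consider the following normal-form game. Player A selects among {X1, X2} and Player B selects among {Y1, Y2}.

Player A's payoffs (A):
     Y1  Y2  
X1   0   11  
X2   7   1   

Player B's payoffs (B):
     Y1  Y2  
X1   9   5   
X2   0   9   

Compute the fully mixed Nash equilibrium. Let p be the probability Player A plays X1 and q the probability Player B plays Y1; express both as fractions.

Each player's mixing probability is pinned down by making the *other* player indifferent.
Player B indifferent between Y1 and Y2: p·9 + (1−p)·0 = p·5 + (1−p)·9 ⟹ 0 + 9p = 9 + (-4)p ⟹ p = 9/13.
Player A indifferent between X1 and X2: q·0 + (1−q)·11 = q·7 + (1−q)·1 ⟹ 11 + (-11)q = 1 + 6q ⟹ q = 10/17.

p = 9/13, q = 10/17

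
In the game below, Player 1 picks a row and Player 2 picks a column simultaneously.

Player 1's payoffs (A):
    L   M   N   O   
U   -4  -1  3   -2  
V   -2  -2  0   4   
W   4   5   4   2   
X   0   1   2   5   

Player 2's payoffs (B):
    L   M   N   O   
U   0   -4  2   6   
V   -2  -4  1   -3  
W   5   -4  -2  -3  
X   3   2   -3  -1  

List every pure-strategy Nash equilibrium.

(W, L)

Check mutual best responses: a cell is a NE iff neither player can gain by unilaterally deviating.
Player 1's best responses — vs L: W (payoff 4); vs M: W (payoff 5); vs N: W (payoff 4); vs O: X (payoff 5).
Player 2's best responses — vs U: O (payoff 6); vs V: N (payoff 1); vs W: L (payoff 5); vs X: L (payoff 3).
The only mutual best response is (W, L); neither player gains by switching there.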